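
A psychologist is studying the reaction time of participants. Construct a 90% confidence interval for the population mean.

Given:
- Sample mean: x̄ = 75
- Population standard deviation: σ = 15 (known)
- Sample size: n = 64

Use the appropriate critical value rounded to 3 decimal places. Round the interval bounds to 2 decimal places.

The population standard deviation σ is known, so use a z-interval (standard normal critical value).

For 90% confidence, z* = 1.645 (from standard normal table)

Standard error: SE = σ/√n = 15/√64 = 1.875000

Margin of error: E = z* × SE = 1.645 × 1.875000 = 3.0844

Z-interval: x̄ ± E = 75 ± 3.0844 = (71.9156, 78.0844)

Rounded to 2 decimal places:

(71.92, 78.08)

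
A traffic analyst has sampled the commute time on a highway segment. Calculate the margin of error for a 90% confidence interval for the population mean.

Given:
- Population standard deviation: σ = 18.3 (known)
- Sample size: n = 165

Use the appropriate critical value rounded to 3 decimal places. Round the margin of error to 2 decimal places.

The population standard deviation σ is known, so use the z-interval margin of error formula.

For 90% confidence, z* = 1.645 (from standard normal table)

Margin of error formula for z-interval: E = z* × σ/√n

E = 1.645 × 18.3/√165
  = 1.645 × 1.424653
  = 2.3436

Rounded to 2 decimal places:

2.34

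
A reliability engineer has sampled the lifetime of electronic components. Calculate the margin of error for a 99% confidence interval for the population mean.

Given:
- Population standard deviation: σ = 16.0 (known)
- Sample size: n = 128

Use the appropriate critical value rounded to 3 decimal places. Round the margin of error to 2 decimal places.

The population standard deviation σ is known, so use the z-interval margin of error formula.

For 99% confidence, z* = 2.576 (from standard normal table)

Margin of error formula for z-interval: E = z* × σ/√n

E = 2.576 × 16.0/√128
  = 2.576 × 1.414214
  = 3.6430

Rounded to 2 decimal places:

3.64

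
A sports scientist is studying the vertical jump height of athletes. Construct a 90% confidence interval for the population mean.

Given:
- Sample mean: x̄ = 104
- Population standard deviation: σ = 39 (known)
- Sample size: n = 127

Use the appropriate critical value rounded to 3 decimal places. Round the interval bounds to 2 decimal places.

The population standard deviation σ is known, so use a z-interval (standard normal critical value).

For 90% confidence, z* = 1.645 (from standard normal table)

Standard error: SE = σ/√n = 39/√127 = 3.460690

Margin of error: E = z* × SE = 1.645 × 3.460690 = 5.6928

Z-interval: x̄ ± E = 104 ± 5.6928 = (98.3072, 109.6928)

Rounded to 2 decimal places:

(98.31, 109.69)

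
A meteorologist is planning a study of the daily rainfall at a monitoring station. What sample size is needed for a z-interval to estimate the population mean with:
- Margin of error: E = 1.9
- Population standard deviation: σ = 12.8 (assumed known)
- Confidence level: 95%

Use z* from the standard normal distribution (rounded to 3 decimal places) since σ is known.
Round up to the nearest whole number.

Using z* since population σ is known (z-interval formula).

For 95% confidence, z* = 1.96 (from standard normal table)

Sample size formula for z-interval: n = (z*σ/E)²

n = (1.96 × 12.8 / 1.9)²
  = (13.204211)²
  = 174.3512

Round up to the nearest whole number: n = 175

175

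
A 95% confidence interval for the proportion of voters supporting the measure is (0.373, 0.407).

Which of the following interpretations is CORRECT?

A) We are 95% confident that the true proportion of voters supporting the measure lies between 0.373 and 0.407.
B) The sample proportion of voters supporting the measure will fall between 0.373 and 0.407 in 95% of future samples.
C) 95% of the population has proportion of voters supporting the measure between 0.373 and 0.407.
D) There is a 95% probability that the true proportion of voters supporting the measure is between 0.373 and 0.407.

A confidence interval represents our confidence in the procedure, not a probability statement about the parameter.

Key concept: If we repeated this sampling process many times and computed a 95% CI each time, about 95% of those intervals would contain the true population parameter.

For this specific interval (0.373, 0.407):
- Midpoint (point estimate): 0.39
- Margin of error: 0.017

The correct interpretation is the one stating confidence that the true parameter lies in the interval — option A.

A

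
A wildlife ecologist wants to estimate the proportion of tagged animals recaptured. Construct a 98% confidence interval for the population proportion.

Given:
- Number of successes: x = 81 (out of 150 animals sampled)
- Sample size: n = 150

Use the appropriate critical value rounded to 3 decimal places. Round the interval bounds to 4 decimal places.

Sample proportion: p̂ = 81/150 = 0.540000

Check conditions for normal approximation:
  np̂ = 81 ≥ 10 ✓
  n(1-p̂) = 69 ≥ 10 ✓

The sample is large enough, so use a z-interval (normal approximation) for the proportion.

For 98% confidence, z* = 2.326 (from standard normal table)

Standard error: SE = √(p̂(1-p̂)/n) = √(0.540000×0.460000/150) = 0.04069398

Margin of error: E = z* × SE = 2.326 × 0.04069398 = 0.094654

Z-interval: p̂ ± E = 0.540000 ± 0.094654 = (0.445346, 0.634654)

Rounded to 4 decimal places:

(0.4453, 0.6347)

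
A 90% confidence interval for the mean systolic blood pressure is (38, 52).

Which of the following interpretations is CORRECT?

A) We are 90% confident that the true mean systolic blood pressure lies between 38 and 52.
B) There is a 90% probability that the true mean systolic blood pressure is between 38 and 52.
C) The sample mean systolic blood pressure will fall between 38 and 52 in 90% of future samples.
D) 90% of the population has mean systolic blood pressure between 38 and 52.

A confidence interval represents our confidence in the procedure, not a probability statement about the parameter.

Key concept: If we repeated this sampling process many times and computed a 90% CI each time, about 90% of those intervals would contain the true population parameter.

For this specific interval (38, 52):
- Midpoint (point estimate): 45
- Margin of error: 7

The correct interpretation is the one stating confidence that the true parameter lies in the interval — option A.

A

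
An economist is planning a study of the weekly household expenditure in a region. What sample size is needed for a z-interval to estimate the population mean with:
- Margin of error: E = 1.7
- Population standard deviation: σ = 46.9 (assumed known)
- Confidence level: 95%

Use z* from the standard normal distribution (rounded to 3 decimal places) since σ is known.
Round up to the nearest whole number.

Using z* since population σ is known (z-interval formula).

For 95% confidence, z* = 1.96 (from standard normal table)

Sample size formula for z-interval: n = (z*σ/E)²

n = (1.96 × 46.9 / 1.7)²
  = (54.072941)²
  = 2923.8830

Round up to the nearest whole number: n = 2924

2924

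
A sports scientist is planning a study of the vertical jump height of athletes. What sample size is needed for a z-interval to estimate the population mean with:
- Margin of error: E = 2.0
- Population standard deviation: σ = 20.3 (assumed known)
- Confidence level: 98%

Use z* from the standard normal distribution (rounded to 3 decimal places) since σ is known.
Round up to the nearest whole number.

Using z* since population σ is known (z-interval formula).

For 98% confidence, z* = 2.326 (from standard normal table)

Sample size formula for z-interval: n = (z*σ/E)²

n = (2.326 × 20.3 / 2.0)²
  = (23.608900)²
  = 557.3802

Round up to the nearest whole number: n = 558

558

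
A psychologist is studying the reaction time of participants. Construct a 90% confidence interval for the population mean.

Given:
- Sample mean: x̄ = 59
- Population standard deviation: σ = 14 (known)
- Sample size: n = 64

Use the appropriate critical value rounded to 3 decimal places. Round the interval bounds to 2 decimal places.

The population standard deviation σ is known, so use a z-interval (standard normal critical value).

For 90% confidence, z* = 1.645 (from standard normal table)

Standard error: SE = σ/√n = 14/√64 = 1.750000

Margin of error: E = z* × SE = 1.645 × 1.750000 = 2.8788

Z-interval: x̄ ± E = 59 ± 2.8788 = (56.1213, 61.8787)

Rounded to 2 decimal places:

(56.12, 61.88)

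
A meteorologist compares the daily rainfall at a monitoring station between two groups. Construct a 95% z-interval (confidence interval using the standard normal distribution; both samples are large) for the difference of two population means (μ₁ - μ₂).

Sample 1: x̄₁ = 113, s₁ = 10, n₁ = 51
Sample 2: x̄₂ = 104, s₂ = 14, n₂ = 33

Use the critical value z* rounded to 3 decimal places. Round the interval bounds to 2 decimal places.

Both samples are large (n₁ = 51 ≥ 30, n₂ = 33 ≥ 30), so a z-interval for the difference of means applies.

Point estimate: x̄₁ - x̄₂ = 113 - 104 = 9

Standard error: SE = √(s₁²/n₁ + s₂²/n₂)
= √(10²/51 + 14²/33)
= √(1.960784 + 5.939394)
= 2.810726

For 95% confidence, z* = 1.96 (from standard normal table)
Margin of error: E = z* × SE = 1.96 × 2.810726 = 5.5090

Z-interval: (x̄₁ - x̄₂) ± E = 9 ± 5.5090 = (3.4910, 14.5090)

Rounded to 2 decimal places:

(3.49, 14.51)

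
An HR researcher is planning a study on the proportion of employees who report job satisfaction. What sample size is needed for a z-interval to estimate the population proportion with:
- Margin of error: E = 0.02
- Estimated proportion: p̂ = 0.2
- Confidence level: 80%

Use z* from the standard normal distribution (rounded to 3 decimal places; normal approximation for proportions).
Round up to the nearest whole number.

Using z* for proportion z-interval (normal approximation).

For 80% confidence, z* = 1.282 (from standard normal table)

Sample size formula for proportion z-interval: n = z*²p̂(1-p̂)/E²

n = 1.282² × 0.2 × 0.8 / 0.02²
  = 1.643524 × 0.16 / 0.0004
  = 657.4096

Round up to the nearest whole number: n = 658

658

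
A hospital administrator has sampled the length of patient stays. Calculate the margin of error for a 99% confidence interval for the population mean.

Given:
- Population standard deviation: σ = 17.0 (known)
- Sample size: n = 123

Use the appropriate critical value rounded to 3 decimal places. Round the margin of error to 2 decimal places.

The population standard deviation σ is known, so use the z-interval margin of error formula.

For 99% confidence, z* = 2.576 (from standard normal table)

Margin of error formula for z-interval: E = z* × σ/√n

E = 2.576 × 17.0/√123
  = 2.576 × 1.532838
  = 3.9486

Rounded to 2 decimal places:

3.95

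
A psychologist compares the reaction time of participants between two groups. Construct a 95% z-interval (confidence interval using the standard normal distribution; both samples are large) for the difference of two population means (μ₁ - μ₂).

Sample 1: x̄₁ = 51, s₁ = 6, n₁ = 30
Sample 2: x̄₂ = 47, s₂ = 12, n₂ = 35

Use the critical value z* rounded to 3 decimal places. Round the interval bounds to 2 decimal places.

Both samples are large (n₁ = 30 ≥ 30, n₂ = 35 ≥ 30), so a z-interval for the difference of means applies.

Point estimate: x̄₁ - x̄₂ = 51 - 47 = 4

Standard error: SE = √(s₁²/n₁ + s₂²/n₂)
= √(6²/30 + 12²/35)
= √(1.200000 + 4.114286)
= 2.305273

For 95% confidence, z* = 1.96 (from standard normal table)
Margin of error: E = z* × SE = 1.96 × 2.305273 = 4.5183

Z-interval: (x̄₁ - x̄₂) ± E = 4 ± 4.5183 = (-0.5183, 8.5183)

Rounded to 2 decimal places:

(-0.52, 8.52)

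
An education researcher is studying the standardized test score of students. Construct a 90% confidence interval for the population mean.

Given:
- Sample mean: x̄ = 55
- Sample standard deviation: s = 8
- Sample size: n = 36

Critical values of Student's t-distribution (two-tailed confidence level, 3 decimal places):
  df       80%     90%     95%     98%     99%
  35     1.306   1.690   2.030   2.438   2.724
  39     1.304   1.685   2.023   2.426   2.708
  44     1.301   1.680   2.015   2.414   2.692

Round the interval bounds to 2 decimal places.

The population standard deviation σ is unknown (only the sample standard deviation s is given), so use a t-interval with df = n - 1 = 36 - 1 = 35.

For 90% confidence with df = 35, t* = 1.690 (from t-table)

Standard error: SE = s/√n = 8/√36 = 1.333333

Margin of error: E = t* × SE = 1.690 × 1.333333 = 2.2533

T-interval: x̄ ± E = 55 ± 2.2533 = (52.7467, 57.2533)

Rounded to 2 decimal places:

(52.75, 57.25)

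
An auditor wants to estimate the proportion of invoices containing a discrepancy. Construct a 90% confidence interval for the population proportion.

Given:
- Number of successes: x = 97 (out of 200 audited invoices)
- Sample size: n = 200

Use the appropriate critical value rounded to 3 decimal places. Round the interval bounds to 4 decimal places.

Sample proportion: p̂ = 97/200 = 0.485000

Check conditions for normal approximation:
  np̂ = 97 ≥ 10 ✓
  n(1-p̂) = 103 ≥ 10 ✓

The sample is large enough, so use a z-interval (normal approximation) for the proportion.

For 90% confidence, z* = 1.645 (from standard normal table)

Standard error: SE = √(p̂(1-p̂)/n) = √(0.485000×0.515000/200) = 0.03533943

Margin of error: E = z* × SE = 1.645 × 0.03533943 = 0.058133

Z-interval: p̂ ± E = 0.485000 ± 0.058133 = (0.426867, 0.543133)

Rounded to 4 decimal places:

(0.4269, 0.5431)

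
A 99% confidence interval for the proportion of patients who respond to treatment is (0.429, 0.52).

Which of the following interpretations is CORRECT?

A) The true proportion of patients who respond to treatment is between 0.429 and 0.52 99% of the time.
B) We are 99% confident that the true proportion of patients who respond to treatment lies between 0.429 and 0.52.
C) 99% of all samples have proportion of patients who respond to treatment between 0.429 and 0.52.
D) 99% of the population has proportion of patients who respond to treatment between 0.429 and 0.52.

A confidence interval represents our confidence in the procedure, not a probability statement about the parameter.

Key concept: If we repeated this sampling process many times and computed a 99% CI each time, about 99% of those intervals would contain the true population parameter.

For this specific interval (0.429, 0.52):
- Midpoint (point estimate): 0.4745
- Margin of error: 0.0455

The correct interpretation is the one stating confidence that the true parameter lies in the interval — option B.

B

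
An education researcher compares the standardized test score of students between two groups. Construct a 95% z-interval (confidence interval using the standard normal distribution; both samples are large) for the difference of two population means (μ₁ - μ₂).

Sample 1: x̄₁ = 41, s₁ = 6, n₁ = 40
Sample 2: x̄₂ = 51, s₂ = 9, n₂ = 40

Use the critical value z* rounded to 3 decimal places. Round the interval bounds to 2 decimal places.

Both samples are large (n₁ = 40 ≥ 30, n₂ = 40 ≥ 30), so a z-interval for the difference of means applies.

Point estimate: x̄₁ - x̄₂ = 41 - 51 = -10

Standard error: SE = √(s₁²/n₁ + s₂²/n₂)
= √(6²/40 + 9²/40)
= √(0.900000 + 2.025000)
= 1.710263

For 95% confidence, z* = 1.96 (from standard normal table)
Margin of error: E = z* × SE = 1.96 × 1.710263 = 3.3521

Z-interval: (x̄₁ - x̄₂) ± E = -10 ± 3.3521 = (-13.3521, -6.6479)

Rounded to 2 decimal places:

(-13.35, -6.65)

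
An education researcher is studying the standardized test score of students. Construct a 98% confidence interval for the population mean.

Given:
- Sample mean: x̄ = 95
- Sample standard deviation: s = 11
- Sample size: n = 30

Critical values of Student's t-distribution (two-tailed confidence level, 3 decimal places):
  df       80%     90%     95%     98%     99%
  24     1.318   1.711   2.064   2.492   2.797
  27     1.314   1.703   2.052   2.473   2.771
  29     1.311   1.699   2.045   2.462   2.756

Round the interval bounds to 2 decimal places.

The population standard deviation σ is unknown (only the sample standard deviation s is given), so use a t-interval with df = n - 1 = 30 - 1 = 29.

For 98% confidence with df = 29, t* = 2.462 (from t-table)

Standard error: SE = s/√n = 11/√30 = 2.008316

Margin of error: E = t* × SE = 2.462 × 2.008316 = 4.9445

T-interval: x̄ ± E = 95 ± 4.9445 = (90.0555, 99.9445)

Rounded to 2 decimal places:

(90.06, 99.94)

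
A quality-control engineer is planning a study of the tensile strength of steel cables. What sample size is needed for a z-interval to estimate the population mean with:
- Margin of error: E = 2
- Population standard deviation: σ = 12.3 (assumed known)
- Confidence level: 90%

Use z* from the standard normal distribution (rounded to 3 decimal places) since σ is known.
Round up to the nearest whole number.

Using z* since population σ is known (z-interval formula).

For 90% confidence, z* = 1.645 (from standard normal table)

Sample size formula for z-interval: n = (z*σ/E)²

n = (1.645 × 12.3 / 2)²
  = (10.116750)²
  = 102.3486

Round up to the nearest whole number: n = 103

103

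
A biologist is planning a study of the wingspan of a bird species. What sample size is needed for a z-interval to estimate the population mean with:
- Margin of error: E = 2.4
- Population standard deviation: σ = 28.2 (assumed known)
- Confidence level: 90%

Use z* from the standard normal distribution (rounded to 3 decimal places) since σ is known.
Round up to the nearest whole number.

Using z* since population σ is known (z-interval formula).

For 90% confidence, z* = 1.645 (from standard normal table)

Sample size formula for z-interval: n = (z*σ/E)²

n = (1.645 × 28.2 / 2.4)²
  = (19.328750)²
  = 373.6006

Round up to the nearest whole number: n = 374

374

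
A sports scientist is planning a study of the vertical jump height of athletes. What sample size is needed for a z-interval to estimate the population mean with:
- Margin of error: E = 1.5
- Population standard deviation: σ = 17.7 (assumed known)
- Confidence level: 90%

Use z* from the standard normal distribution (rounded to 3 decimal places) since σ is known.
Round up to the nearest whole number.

Using z* since population σ is known (z-interval formula).

For 90% confidence, z* = 1.645 (from standard normal table)

Sample size formula for z-interval: n = (z*σ/E)²

n = (1.645 × 17.7 / 1.5)²
  = (19.411000)²
  = 376.7869

Round up to the nearest whole number: n = 377

377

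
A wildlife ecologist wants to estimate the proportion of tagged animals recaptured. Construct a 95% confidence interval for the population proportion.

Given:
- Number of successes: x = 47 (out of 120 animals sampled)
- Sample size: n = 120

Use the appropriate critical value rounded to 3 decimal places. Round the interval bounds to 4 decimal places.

Sample proportion: p̂ = 47/120 = 0.391667

Check conditions for normal approximation:
  np̂ = 47 ≥ 10 ✓
  n(1-p̂) = 73 ≥ 10 ✓

The sample is large enough, so use a z-interval (normal approximation) for the proportion.

For 95% confidence, z* = 1.96 (from standard normal table)

Standard error: SE = √(p̂(1-p̂)/n) = √(0.391667×0.608333/120) = 0.04455931

Margin of error: E = z* × SE = 1.96 × 0.04455931 = 0.087336

Z-interval: p̂ ± E = 0.391667 ± 0.087336 = (0.304330, 0.479003)

Rounded to 4 decimal places:

(0.3043, 0.4790)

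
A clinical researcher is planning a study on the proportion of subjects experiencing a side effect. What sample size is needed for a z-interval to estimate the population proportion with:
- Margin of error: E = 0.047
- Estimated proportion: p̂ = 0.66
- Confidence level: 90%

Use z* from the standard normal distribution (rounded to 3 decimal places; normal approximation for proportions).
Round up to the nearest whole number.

Using z* for proportion z-interval (normal approximation).

For 90% confidence, z* = 1.645 (from standard normal table)

Sample size formula for proportion z-interval: n = z*²p̂(1-p̂)/E²

n = 1.645² × 0.66 × 0.34 / 0.047²
  = 2.706025 × 0.2244 / 0.002209
  = 274.8900

Round up to the nearest whole number: n = 275

275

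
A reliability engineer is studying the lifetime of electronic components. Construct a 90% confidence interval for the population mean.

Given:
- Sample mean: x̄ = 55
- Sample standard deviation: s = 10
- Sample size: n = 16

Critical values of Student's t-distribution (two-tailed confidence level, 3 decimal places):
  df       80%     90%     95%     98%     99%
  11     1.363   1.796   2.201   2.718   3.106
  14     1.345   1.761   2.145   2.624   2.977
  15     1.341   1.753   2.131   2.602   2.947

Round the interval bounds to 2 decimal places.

The population standard deviation σ is unknown (only the sample standard deviation s is given), so use a t-interval with df = n - 1 = 16 - 1 = 15.

For 90% confidence with df = 15, t* = 1.753 (from t-table)

Standard error: SE = s/√n = 10/√16 = 2.500000

Margin of error: E = t* × SE = 1.753 × 2.500000 = 4.3825

T-interval: x̄ ± E = 55 ± 4.3825 = (50.6175, 59.3825)

Rounded to 2 decimal places:

(50.62, 59.38)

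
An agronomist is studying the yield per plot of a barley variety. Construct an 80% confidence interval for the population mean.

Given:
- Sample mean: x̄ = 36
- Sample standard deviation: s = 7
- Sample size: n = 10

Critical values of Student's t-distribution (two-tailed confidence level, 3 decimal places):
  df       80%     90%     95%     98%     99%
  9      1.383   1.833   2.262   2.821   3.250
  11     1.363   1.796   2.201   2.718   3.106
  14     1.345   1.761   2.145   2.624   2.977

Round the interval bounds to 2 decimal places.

The population standard deviation σ is unknown (only the sample standard deviation s is given), so use a t-interval with df = n - 1 = 10 - 1 = 9.

For 80% confidence with df = 9, t* = 1.383 (from t-table)

Standard error: SE = s/√n = 7/√10 = 2.213594

Margin of error: E = t* × SE = 1.383 × 2.213594 = 3.0614

T-interval: x̄ ± E = 36 ± 3.0614 = (32.9386, 39.0614)

Rounded to 2 decimal places:

(32.94, 39.06)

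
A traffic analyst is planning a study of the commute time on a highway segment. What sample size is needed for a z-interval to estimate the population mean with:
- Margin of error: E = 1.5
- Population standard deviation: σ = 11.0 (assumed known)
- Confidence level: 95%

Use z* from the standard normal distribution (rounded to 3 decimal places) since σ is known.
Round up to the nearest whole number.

Using z* since population σ is known (z-interval formula).

For 95% confidence, z* = 1.96 (from standard normal table)

Sample size formula for z-interval: n = (z*σ/E)²

n = (1.96 × 11.0 / 1.5)²
  = (14.373333)²
  = 206.5927

Round up to the nearest whole number: n = 207

207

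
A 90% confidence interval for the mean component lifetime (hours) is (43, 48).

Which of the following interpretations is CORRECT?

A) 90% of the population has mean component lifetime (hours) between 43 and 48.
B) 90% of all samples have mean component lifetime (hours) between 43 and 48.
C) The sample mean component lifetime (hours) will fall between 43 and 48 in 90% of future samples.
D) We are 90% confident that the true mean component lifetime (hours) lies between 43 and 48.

A confidence interval represents our confidence in the procedure, not a probability statement about the parameter.

Key concept: If we repeated this sampling process many times and computed a 90% CI each time, about 90% of those intervals would contain the true population parameter.

For this specific interval (43, 48):
- Midpoint (point estimate): 45.5
- Margin of error: 2.5

The correct interpretation is the one stating confidence that the true parameter lies in the interval — option D.

D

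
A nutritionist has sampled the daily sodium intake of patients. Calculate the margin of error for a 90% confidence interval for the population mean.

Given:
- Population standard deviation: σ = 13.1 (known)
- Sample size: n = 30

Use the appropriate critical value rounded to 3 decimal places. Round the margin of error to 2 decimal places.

The population standard deviation σ is known, so use the z-interval margin of error formula.

For 90% confidence, z* = 1.645 (from standard normal table)

Margin of error formula for z-interval: E = z* × σ/√n

E = 1.645 × 13.1/√30
  = 1.645 × 2.391722
  = 3.9344

Rounded to 2 decimal places:

3.93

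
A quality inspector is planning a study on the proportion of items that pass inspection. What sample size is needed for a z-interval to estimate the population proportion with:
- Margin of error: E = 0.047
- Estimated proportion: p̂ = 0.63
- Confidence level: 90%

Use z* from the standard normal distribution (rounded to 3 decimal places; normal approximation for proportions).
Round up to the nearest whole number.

Using z* for proportion z-interval (normal approximation).

For 90% confidence, z* = 1.645 (from standard normal table)

Sample size formula for proportion z-interval: n = z*²p̂(1-p̂)/E²

n = 1.645² × 0.63 × 0.37 / 0.047²
  = 2.706025 × 0.2331 / 0.002209
  = 285.5475

Round up to the nearest whole number: n = 286

286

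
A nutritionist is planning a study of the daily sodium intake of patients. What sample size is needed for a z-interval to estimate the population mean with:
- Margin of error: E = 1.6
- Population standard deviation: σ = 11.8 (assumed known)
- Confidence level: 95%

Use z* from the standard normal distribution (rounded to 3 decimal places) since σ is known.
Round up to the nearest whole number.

Using z* since population σ is known (z-interval formula).

For 95% confidence, z* = 1.96 (from standard normal table)

Sample size formula for z-interval: n = (z*σ/E)²

n = (1.96 × 11.8 / 1.6)²
  = (14.455000)²
  = 208.9470

Round up to the nearest whole number: n = 209

209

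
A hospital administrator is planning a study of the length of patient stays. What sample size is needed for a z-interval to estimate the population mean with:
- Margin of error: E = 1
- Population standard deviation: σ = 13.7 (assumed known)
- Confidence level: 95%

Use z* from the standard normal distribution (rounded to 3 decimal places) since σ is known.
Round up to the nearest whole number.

Using z* since population σ is known (z-interval formula).

For 95% confidence, z* = 1.96 (from standard normal table)

Sample size formula for z-interval: n = (z*σ/E)²

n = (1.96 × 13.7 / 1)²
  = (26.852000)²
  = 721.0299

Round up to the nearest whole number: n = 722

722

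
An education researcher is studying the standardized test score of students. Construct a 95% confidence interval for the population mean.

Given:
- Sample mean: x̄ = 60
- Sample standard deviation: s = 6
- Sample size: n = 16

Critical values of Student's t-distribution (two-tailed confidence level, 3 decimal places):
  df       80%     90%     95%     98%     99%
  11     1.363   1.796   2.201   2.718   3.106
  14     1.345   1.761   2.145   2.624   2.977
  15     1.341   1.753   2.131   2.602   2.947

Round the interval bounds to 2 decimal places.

The population standard deviation σ is unknown (only the sample standard deviation s is given), so use a t-interval with df = n - 1 = 16 - 1 = 15.

For 95% confidence with df = 15, t* = 2.131 (from t-table)

Standard error: SE = s/√n = 6/√16 = 1.500000

Margin of error: E = t* × SE = 2.131 × 1.500000 = 3.1965

T-interval: x̄ ± E = 60 ± 3.1965 = (56.8035, 63.1965)

Rounded to 2 decimal places:

(56.80, 63.20)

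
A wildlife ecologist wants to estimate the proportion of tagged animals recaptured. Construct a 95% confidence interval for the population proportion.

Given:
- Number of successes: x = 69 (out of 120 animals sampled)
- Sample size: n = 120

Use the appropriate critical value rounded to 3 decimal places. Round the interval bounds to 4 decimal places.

Sample proportion: p̂ = 69/120 = 0.575000

Check conditions for normal approximation:
  np̂ = 69 ≥ 10 ✓
  n(1-p̂) = 51 ≥ 10 ✓

The sample is large enough, so use a z-interval (normal approximation) for the proportion.

For 95% confidence, z* = 1.96 (from standard normal table)

Standard error: SE = √(p̂(1-p̂)/n) = √(0.575000×0.425000/120) = 0.04512714

Margin of error: E = z* × SE = 1.96 × 0.04512714 = 0.088449

Z-interval: p̂ ± E = 0.575000 ± 0.088449 = (0.486551, 0.663449)

Rounded to 4 decimal places:

(0.4866, 0.6634)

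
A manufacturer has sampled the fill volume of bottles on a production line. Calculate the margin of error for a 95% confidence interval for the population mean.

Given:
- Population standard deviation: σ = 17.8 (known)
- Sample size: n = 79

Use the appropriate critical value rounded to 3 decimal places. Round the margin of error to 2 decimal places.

The population standard deviation σ is known, so use the z-interval margin of error formula.

For 95% confidence, z* = 1.96 (from standard normal table)

Margin of error formula for z-interval: E = z* × σ/√n

E = 1.96 × 17.8/√79
  = 1.96 × 2.002656
  = 3.9252

Rounded to 2 decimal places:

3.93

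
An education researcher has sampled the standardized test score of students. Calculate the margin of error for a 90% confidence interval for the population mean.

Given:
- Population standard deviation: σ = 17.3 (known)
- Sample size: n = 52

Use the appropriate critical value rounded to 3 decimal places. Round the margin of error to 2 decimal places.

The population standard deviation σ is known, so use the z-interval margin of error formula.

For 90% confidence, z* = 1.645 (from standard normal table)

Margin of error formula for z-interval: E = z* × σ/√n

E = 1.645 × 17.3/√52
  = 1.645 × 2.399078
  = 3.9465

Rounded to 2 decimal places:

3.95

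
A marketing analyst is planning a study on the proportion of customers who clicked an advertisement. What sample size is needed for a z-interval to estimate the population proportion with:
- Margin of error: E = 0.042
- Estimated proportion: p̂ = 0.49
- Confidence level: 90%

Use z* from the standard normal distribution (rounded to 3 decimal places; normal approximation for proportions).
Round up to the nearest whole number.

Using z* for proportion z-interval (normal approximation).

For 90% confidence, z* = 1.645 (from standard normal table)

Sample size formula for proportion z-interval: n = z*²p̂(1-p̂)/E²

n = 1.645² × 0.49 × 0.51 / 0.042²
  = 2.706025 × 0.2499 / 0.001764
  = 383.3535

Round up to the nearest whole number: n = 384

384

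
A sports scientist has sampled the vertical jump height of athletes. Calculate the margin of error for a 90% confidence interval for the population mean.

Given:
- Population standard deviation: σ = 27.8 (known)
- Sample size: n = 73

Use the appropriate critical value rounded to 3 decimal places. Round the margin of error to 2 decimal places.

The population standard deviation σ is known, so use the z-interval margin of error formula.

For 90% confidence, z* = 1.645 (from standard normal table)

Margin of error formula for z-interval: E = z* × σ/√n

E = 1.645 × 27.8/√73
  = 1.645 × 3.253744
  = 5.3524

Rounded to 2 decimal places:

5.35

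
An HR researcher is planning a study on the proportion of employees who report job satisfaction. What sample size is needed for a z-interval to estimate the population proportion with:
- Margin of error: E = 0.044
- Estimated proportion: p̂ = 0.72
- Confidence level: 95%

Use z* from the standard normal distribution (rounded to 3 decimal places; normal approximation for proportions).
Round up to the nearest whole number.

Using z* for proportion z-interval (normal approximation).

For 95% confidence, z* = 1.96 (from standard normal table)

Sample size formula for proportion z-interval: n = z*²p̂(1-p̂)/E²

n = 1.96² × 0.72 × 0.28 / 0.044²
  = 3.8416 × 0.2016 / 0.001936
  = 400.0344

Round up to the nearest whole number: n = 401

401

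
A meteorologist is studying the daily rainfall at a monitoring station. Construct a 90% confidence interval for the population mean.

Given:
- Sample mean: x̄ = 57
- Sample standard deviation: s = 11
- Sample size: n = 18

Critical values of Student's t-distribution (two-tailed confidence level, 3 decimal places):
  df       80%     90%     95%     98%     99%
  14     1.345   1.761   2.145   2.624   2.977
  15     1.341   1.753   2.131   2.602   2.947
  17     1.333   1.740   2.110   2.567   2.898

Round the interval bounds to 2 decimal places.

The population standard deviation σ is unknown (only the sample standard deviation s is given), so use a t-interval with df = n - 1 = 18 - 1 = 17.

For 90% confidence with df = 17, t* = 1.740 (from t-table)

Standard error: SE = s/√n = 11/√18 = 2.592725

Margin of error: E = t* × SE = 1.740 × 2.592725 = 4.5113

T-interval: x̄ ± E = 57 ± 4.5113 = (52.4887, 61.5113)

Rounded to 2 decimal places:

(52.49, 61.51)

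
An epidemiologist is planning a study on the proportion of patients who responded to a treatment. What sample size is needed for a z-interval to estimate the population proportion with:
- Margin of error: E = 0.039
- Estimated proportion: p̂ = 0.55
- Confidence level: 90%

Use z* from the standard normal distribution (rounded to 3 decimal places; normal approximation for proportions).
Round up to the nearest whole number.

Using z* for proportion z-interval (normal approximation).

For 90% confidence, z* = 1.645 (from standard normal table)

Sample size formula for proportion z-interval: n = z*²p̂(1-p̂)/E²

n = 1.645² × 0.55 × 0.45 / 0.039²
  = 2.706025 × 0.2475 / 0.001521
  = 440.3295

Round up to the nearest whole number: n = 441

441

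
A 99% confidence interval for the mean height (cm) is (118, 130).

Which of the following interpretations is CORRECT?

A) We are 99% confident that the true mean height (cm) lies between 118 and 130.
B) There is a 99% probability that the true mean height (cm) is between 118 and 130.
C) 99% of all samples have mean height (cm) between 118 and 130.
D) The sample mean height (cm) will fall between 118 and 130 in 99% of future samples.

A confidence interval represents our confidence in the procedure, not a probability statement about the parameter.

Key concept: If we repeated this sampling process many times and computed a 99% CI each time, about 99% of those intervals would contain the true population parameter.

For this specific interval (118, 130):
- Midpoint (point estimate): 124
- Margin of error: 6

The correct interpretation is the one stating confidence that the true parameter lies in the interval — option A.

A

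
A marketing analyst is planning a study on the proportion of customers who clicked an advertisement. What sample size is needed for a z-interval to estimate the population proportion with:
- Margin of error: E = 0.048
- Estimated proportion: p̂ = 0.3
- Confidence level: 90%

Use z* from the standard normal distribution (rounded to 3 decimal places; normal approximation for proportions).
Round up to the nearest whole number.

Using z* for proportion z-interval (normal approximation).

For 90% confidence, z* = 1.645 (from standard normal table)

Sample size formula for proportion z-interval: n = z*²p̂(1-p̂)/E²

n = 1.645² × 0.3 × 0.7 / 0.048²
  = 2.706025 × 0.21 / 0.002304
  = 246.6429

Round up to the nearest whole number: n = 247

247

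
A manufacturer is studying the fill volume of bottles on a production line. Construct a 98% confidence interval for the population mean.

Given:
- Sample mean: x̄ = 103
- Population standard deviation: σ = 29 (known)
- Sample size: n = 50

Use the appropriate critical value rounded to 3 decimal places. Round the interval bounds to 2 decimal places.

The population standard deviation σ is known, so use a z-interval (standard normal critical value).

For 98% confidence, z* = 2.326 (from standard normal table)

Standard error: SE = σ/√n = 29/√50 = 4.101219

Margin of error: E = z* × SE = 2.326 × 4.101219 = 9.5394

Z-interval: x̄ ± E = 103 ± 9.5394 = (93.4606, 112.5394)

Rounded to 2 decimal places:

(93.46, 112.54)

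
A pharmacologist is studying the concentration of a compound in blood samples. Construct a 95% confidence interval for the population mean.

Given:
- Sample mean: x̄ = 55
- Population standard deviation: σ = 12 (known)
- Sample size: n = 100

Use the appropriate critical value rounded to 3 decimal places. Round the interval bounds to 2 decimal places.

The population standard deviation σ is known, so use a z-interval (standard normal critical value).

For 95% confidence, z* = 1.96 (from standard normal table)

Standard error: SE = σ/√n = 12/√100 = 1.200000

Margin of error: E = z* × SE = 1.96 × 1.200000 = 2.3520

Z-interval: x̄ ± E = 55 ± 2.3520 = (52.6480, 57.3520)

Rounded to 2 decimal places:

(52.65, 57.35)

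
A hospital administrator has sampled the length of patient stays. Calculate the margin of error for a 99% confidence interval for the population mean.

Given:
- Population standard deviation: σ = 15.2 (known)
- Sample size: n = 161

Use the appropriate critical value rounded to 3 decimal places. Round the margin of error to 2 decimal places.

The population standard deviation σ is known, so use the z-interval margin of error formula.

For 99% confidence, z* = 2.576 (from standard normal table)

Margin of error formula for z-interval: E = z* × σ/√n

E = 2.576 × 15.2/√161
  = 2.576 × 1.197928
  = 3.0859

Rounded to 2 decimal places:

3.09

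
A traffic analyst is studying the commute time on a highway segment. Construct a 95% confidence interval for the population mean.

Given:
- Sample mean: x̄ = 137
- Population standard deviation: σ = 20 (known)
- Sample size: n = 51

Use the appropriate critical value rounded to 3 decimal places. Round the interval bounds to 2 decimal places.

The population standard deviation σ is known, so use a z-interval (standard normal critical value).

For 95% confidence, z* = 1.96 (from standard normal table)

Standard error: SE = σ/√n = 20/√51 = 2.800560

Margin of error: E = z* × SE = 1.96 × 2.800560 = 5.4891

Z-interval: x̄ ± E = 137 ± 5.4891 = (131.5109, 142.4891)

Rounded to 2 decimal places:

(131.51, 142.49)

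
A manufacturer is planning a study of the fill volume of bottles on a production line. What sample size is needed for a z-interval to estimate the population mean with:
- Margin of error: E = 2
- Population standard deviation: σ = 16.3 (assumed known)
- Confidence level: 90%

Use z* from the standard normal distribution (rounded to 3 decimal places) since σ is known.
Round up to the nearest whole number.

Using z* since population σ is known (z-interval formula).

For 90% confidence, z* = 1.645 (from standard normal table)

Sample size formula for z-interval: n = (z*σ/E)²

n = (1.645 × 16.3 / 2)²
  = (13.406750)²
  = 179.7409

Round up to the nearest whole number: n = 180

180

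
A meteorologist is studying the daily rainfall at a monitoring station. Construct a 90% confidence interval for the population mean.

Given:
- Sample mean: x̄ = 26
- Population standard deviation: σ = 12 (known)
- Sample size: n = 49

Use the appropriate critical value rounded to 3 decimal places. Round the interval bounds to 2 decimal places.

The population standard deviation σ is known, so use a z-interval (standard normal critical value).

For 90% confidence, z* = 1.645 (from standard normal table)

Standard error: SE = σ/√n = 12/√49 = 1.714286

Margin of error: E = z* × SE = 1.645 × 1.714286 = 2.8200

Z-interval: x̄ ± E = 26 ± 2.8200 = (23.1800, 28.8200)

Rounded to 2 decimal places:

(23.18, 28.82)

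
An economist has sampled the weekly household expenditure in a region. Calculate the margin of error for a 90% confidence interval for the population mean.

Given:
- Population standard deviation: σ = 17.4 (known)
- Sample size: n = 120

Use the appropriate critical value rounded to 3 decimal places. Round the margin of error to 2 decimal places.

The population standard deviation σ is known, so use the z-interval margin of error formula.

For 90% confidence, z* = 1.645 (from standard normal table)

Margin of error formula for z-interval: E = z* × σ/√n

E = 1.645 × 17.4/√120
  = 1.645 × 1.588395
  = 2.6129

Rounded to 2 decimal places:

2.61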